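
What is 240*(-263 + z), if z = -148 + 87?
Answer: -77760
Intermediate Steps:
z = -61
240*(-263 + z) = 240*(-263 - 61) = 240*(-324) = -77760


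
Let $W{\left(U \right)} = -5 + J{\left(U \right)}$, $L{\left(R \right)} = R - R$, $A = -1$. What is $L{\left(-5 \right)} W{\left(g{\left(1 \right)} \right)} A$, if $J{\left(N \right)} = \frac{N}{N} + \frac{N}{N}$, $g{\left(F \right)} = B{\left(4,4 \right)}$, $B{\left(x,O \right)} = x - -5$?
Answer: $0$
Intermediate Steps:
$B{\left(x,O \right)} = 5 + x$ ($B{\left(x,O \right)} = x + 5 = 5 + x$)
$L{\left(R \right)} = 0$
$g{\left(F \right)} = 9$ ($g{\left(F \right)} = 5 + 4 = 9$)
$J{\left(N \right)} = 2$ ($J{\left(N \right)} = 1 + 1 = 2$)
$W{\left(U \right)} = -3$ ($W{\left(U \right)} = -5 + 2 = -3$)
$L{\left(-5 \right)} W{\left(g{\left(1 \right)} \right)} A = 0 \left(-3\right) \left(-1\right) = 0 \left(-1\right) = 0$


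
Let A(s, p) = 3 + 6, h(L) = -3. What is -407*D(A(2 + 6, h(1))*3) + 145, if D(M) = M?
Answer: -10844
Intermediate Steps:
A(s, p) = 9
-407*D(A(2 + 6, h(1))*3) + 145 = -3663*3 + 145 = -407*27 + 145 = -10989 + 145 = -10844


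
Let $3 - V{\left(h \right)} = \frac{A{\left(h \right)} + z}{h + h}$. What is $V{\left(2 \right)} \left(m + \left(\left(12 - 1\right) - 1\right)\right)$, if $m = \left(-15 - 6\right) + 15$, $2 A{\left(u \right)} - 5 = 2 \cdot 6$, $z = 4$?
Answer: $- \frac{1}{2} \approx -0.5$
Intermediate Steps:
$A{\left(u \right)} = \frac{17}{2}$ ($A{\left(u \right)} = \frac{5}{2} + \frac{2 \cdot 6}{2} = \frac{5}{2} + \frac{1}{2} \cdot 12 = \frac{5}{2} + 6 = \frac{17}{2}$)
$m = -6$ ($m = -21 + 15 = -6$)
$V{\left(h \right)} = 3 - \frac{25}{4 h}$ ($V{\left(h \right)} = 3 - \frac{\frac{17}{2} + 4}{h + h} = 3 - \frac{25}{2 \cdot 2 h} = 3 - \frac{25 \frac{1}{2 h}}{2} = 3 - \frac{25}{4 h}$)
$V{\left(2 \right)} \left(m + \left(\left(12 - 1\right) - 1\right)\right) = \left(3 - \frac{25}{4 \cdot 2}\right) \left(-6 + \left(\left(12 - 1\right) - 1\right)\right) = \left(3 - \frac{25}{8}\right) \left(-6 + \left(11 - 1\right)\right) = \left(3 - \frac{25}{8}\right) \left(-6 + 10\right) = \left(- \frac{1}{8}\right) 4 = - \frac{1}{2}$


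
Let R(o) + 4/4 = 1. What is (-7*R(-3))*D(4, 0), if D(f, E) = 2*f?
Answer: 0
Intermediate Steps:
R(o) = 0 (R(o) = -1 + 1 = 0)
(-7*R(-3))*D(4, 0) = (-7*0)*(2*4) = 0*8 = 0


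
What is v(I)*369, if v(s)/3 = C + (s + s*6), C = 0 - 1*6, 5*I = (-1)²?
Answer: -25461/5 ≈ -5092.2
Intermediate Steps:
I = ⅕ (I = (⅕)*(-1)² = (⅕)*1 = ⅕ ≈ 0.20000)
C = -6 (C = 0 - 6 = -6)
v(s) = -18 + 21*s (v(s) = 3*(-6 + (s + s*6)) = 3*(-6 + (s + 6*s)) = 3*(-6 + 7*s) = -18 + 21*s)
v(I)*369 = (-18 + 21*(⅕))*369 = (-18 + 21/5)*369 = -69/5*369 = -25461/5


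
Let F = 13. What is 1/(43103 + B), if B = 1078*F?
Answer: 1/57117 ≈ 1.7508e-5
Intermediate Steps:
B = 14014 (B = 1078*13 = 14014)
1/(43103 + B) = 1/(43103 + 14014) = 1/57117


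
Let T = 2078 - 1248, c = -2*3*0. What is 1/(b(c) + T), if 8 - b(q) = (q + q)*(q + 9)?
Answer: 1/838 ≈ 0.0011933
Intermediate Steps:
c = 0 (c = -6*0 = 0)
b(q) = 8 - 2*q*(9 + q) (b(q) = 8 - (q + q)*(q + 9) = 8 - 2*q*(9 + q))
T = 830
1/(b(c) + T) = 1/((8 - 18*0 - 2*0²) + 830) = 1/((8 + 0 - 2*0) + 830) = 1/((8 + 0 + 0) + 830) = 1/(8 + 830) = 1/838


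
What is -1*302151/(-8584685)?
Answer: 302151/8584685 ≈ 0.035197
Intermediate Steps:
-1*302151/(-8584685) = -302151*(-1/8584685) = 302151/8584685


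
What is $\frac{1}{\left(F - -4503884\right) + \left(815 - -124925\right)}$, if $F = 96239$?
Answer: $\frac{1}{4725863} \approx 2.116 \cdot 10^{-7}$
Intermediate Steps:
$\frac{1}{\left(F - -4503884\right) + \left(815 - -124925\right)} = \frac{1}{\left(96239 - -4503884\right) + \left(815 - -124925\right)} = \frac{1}{\left(96239 + 4503884\right) + \left(815 + 124925\right)} = \frac{1}{4600123 + 125740} = \frac{1}{4725863}$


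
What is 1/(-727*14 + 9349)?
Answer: -1/829 ≈ -0.0012063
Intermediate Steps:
1/(-727*14 + 9349) = 1/(-10178 + 9349) = 1/(-829) = -1/829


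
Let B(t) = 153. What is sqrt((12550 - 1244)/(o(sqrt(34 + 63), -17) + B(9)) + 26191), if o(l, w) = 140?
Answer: sqrt(2251783817)/293 ≈ 161.96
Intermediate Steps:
sqrt((12550 - 1244)/(o(sqrt(34 + 63), -17) + B(9)) + 26191) = sqrt((12550 - 1244)/(140 + 153) + 26191) = sqrt(11306/293 + 26191) = sqrt(7685269/293) = sqrt(2251783817)/293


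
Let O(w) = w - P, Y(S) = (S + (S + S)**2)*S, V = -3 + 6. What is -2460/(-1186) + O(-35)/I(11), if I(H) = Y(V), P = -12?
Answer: 130271/69381 ≈ 1.8776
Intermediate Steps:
V = 3
Y(S) = S*(S + 4*S**2) (Y(S) = (S + (2*S)**2)*S = (S + 4*S**2)*S = S*(S + 4*S**2))
I(H) = 117 (I(H) = 3**2*(1 + 4*3) = 9*(1 + 12) = 9*13 = 117)
O(w) = 12 + w (O(w) = w - 1*(-12) = w + 12 = 12 + w)
-2460/(-1186) + O(-35)/I(11) = -2460/(-1186) + (12 - 35)/117 = -2460*(-1/1186) - 23*1/117 = 1230/593 - 23/117 = 130271/69381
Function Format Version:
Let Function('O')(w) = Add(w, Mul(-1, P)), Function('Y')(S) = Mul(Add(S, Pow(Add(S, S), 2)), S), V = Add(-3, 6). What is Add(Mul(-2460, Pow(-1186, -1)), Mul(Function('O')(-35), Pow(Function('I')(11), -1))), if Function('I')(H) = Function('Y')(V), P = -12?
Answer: Rational(130271, 69381) ≈ 1.8776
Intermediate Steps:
V = 3
Function('Y')(S) = Mul(S, Add(S, Mul(4, Pow(S, 2)))) (Function('Y')(S) = Mul(Add(S, Pow(Mul(2, S), 2)), S) = Mul(Add(S, Mul(4, Pow(S, 2))), S) = Mul(S, Add(S, Mul(4, Pow(S, 2)))))
Function('I')(H) = 117 (Function('I')(H) = Mul(Pow(3, 2), Add(1, Mul(4, 3))) = Mul(9, Add(1, 12)) = Mul(9, 13) = 117)
Function('O')(w) = Add(12, w) (Function('O')(w) = Add(w, Mul(-1, -12)) = Add(w, 12) = Add(12, w))
Add(Mul(-2460, Pow(-1186, -1)), Mul(Function('O')(-35), Pow(Function('I')(11), -1))) = Add(Mul(-2460, Pow(-1186, -1)), Mul(Add(12, -35), Pow(117, -1))) = Add(Mul(-2460, Rational(-1, 1186)), Mul(-23, Rational(1, 117))) = Add(Rational(1230, 593), Rational(-23, 117)) = Rational(130271, 69381)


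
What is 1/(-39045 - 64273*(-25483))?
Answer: 1/2632852594 ≈ 3.7982e-10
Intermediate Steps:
1/(-39045 - 64273*(-25483)) = -1/25483/(-103318) = -1/103318*(-1/25483) = 1/2632852594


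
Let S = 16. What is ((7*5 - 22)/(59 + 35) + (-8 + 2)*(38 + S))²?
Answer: 926776249/8836 ≈ 1.0489e+5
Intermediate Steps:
((7*5 - 22)/(59 + 35) + (-8 + 2)*(38 + S))² = ((7*5 - 22)/(59 + 35) + (-8 + 2)*(38 + 16))² = ((35 - 22)/94 - 6*54)² = (13*(1/94) - 324)² = (13/94 - 324)² = (-30443/94)² = 926776249/8836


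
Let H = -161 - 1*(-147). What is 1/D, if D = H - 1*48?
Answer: -1/62 ≈ -0.016129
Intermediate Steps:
H = -14 (H = -161 + 147 = -14)
D = -62 (D = -14 - 1*48 = -14 - 48 = -62)
1/D = 1/(-62) = -1/62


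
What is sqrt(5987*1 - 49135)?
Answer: 2*I*sqrt(10787) ≈ 207.72*I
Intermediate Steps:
sqrt(5987*1 - 49135) = sqrt(5987 - 49135) = sqrt(-43148) = 2*I*sqrt(10787)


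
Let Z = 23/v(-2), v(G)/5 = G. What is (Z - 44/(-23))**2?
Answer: 7921/52900 ≈ 0.14974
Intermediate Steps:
v(G) = 5*G
Z = -23/10 (Z = 23/((5*(-2))) = 23/(-10) = 23*(-1/10) = -23/10 ≈ -2.3000)
(Z - 44/(-23))**2 = (-23/10 - 44/(-23))**2 = (-23/10 - 44*(-1/23))**2 = (-23/10 + 44/23)**2 = (-89/230)**2 = 7921/52900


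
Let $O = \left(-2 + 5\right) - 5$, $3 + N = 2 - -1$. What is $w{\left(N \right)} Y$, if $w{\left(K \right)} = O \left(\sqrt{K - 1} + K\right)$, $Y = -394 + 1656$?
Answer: $- 2524 i \approx - 2524.0 i$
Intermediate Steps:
$Y = 1262$
$N = 0$ ($N = -3 + \left(2 - -1\right) = -3 + \left(2 + 1\right) = -3 + 3 = 0$)
$O = -2$ ($O = 3 - 5 = -2$)
$w{\left(K \right)} = - 2 K - 2 \sqrt{-1 + K}$ ($w{\left(K \right)} = - 2 \left(\sqrt{K - 1} + K\right) = - 2 \left(\sqrt{-1 + K} + K\right) = - 2 \left(K + \sqrt{-1 + K}\right) = - 2 K - 2 \sqrt{-1 + K}$)
$w{\left(N \right)} Y = \left(\left(-2\right) 0 - 2 \sqrt{-1 + 0}\right) 1262 = \left(0 - 2 \sqrt{-1}\right) 1262 = \left(0 - 2 i\right) 1262 = - 2 i 1262 = - 2524 i$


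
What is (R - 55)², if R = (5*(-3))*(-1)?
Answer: 1600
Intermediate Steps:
R = 15 (R = -15*(-1) = 15)
(R - 55)² = (15 - 55)² = (-40)² = 1600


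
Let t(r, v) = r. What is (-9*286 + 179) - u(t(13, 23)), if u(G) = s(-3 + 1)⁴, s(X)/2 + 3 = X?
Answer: -12395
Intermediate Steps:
s(X) = -6 + 2*X
u(G) = 10000 (u(G) = (-6 + 2*(-3 + 1))⁴ = (-6 + 2*(-2))⁴ = (-6 - 4)⁴ = (-10)⁴ = 10000)
(-9*286 + 179) - u(t(13, 23)) = (-9*286 + 179) - 1*10000 = (-2574 + 179) - 10000 = -2395 - 10000 = -12395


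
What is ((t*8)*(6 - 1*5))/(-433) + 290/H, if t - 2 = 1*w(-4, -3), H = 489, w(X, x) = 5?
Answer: 98186/211737 ≈ 0.46372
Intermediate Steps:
t = 7 (t = 2 + 1*5 = 2 + 5 = 7)
((t*8)*(6 - 1*5))/(-433) + 290/H = ((7*8)*(6 - 1*5))/(-433) + 290/489 = (56*(6 - 5))*(-1/433) + 290*(1/489) = (56*1)*(-1/433) + 290/489 = 56*(-1/433) + 290/489 = -56/433 + 290/489 = 98186/211737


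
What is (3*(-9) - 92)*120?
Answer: -14280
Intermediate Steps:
(3*(-9) - 92)*120 = (-27 - 92)*120 = -119*120 = -14280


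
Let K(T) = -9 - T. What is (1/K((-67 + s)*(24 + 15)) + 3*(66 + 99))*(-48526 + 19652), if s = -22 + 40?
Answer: -13592305567/951 ≈ -1.4293e+7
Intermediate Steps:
s = 18
(1/K((-67 + s)*(24 + 15)) + 3*(66 + 99))*(-48526 + 19652) = (1/(-9 - (-67 + 18)*(24 + 15)) + 3*(66 + 99))*(-48526 + 19652) = (1/(-9 - (-49)*39) + 3*165)*(-28874) = (1/(-9 - 1*(-1911)) + 495)*(-28874) = (1/(-9 + 1911) + 495)*(-28874) = (1/1902 + 495)*(-28874) = (941491/1902)*(-28874) = -13592305567/951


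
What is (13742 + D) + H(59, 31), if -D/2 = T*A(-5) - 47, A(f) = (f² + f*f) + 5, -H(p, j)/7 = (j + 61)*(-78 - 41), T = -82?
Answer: 99492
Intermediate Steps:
H(p, j) = 50813 + 833*j (H(p, j) = -7*(j + 61)*(-78 - 41) = -7*(61 + j)*(-119) = -7*(-7259 - 119*j) = 50813 + 833*j)
A(f) = 5 + 2*f² (A(f) = (f² + f²) + 5 = 2*f² + 5 = 5 + 2*f²)
D = 9114 (D = -2*(-82*(5 + 2*(-5)²) - 47) = -2*(-82*(5 + 2*25) - 47) = -2*(-82*(5 + 50) - 47) = -2*(-82*55 - 47) = -2*(-4510 - 47) = -2*(-4557) = 9114)
(13742 + D) + H(59, 31) = (13742 + 9114) + (50813 + 833*31) = 22856 + (50813 + 25823) = 22856 + 76636 = 99492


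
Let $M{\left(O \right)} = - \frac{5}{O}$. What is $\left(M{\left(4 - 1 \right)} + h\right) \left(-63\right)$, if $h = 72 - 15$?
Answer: $-3486$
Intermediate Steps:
$h = 57$
$\left(M{\left(4 - 1 \right)} + h\right) \left(-63\right) = \left(- \frac{5}{4 - 1} + 57\right) \left(-63\right) = \left(- \frac{5}{3} + 57\right) \left(-63\right) = \frac{166}{3} \left(-63\right) = -3486$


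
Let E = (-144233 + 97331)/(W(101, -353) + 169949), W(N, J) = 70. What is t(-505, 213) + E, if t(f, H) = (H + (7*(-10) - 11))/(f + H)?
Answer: -3011491/4137129 ≈ -0.72792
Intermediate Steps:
t(f, H) = (-81 + H)/(H + f) (t(f, H) = (H + (-70 - 11))/(H + f) = (H - 81)/(H + f) = (-81 + H)/(H + f))
E = -15634/56673 (E = (-144233 + 97331)/(70 + 169949) = -46902/170019 = -46902*1/170019 = -15634/56673 ≈ -0.27586)
t(-505, 213) + E = (-81 + 213)/(213 - 505) - 15634/56673 = 132/(-292) - 15634/56673 = -1/292*132 - 15634/56673 = -33/73 - 15634/56673 = -3011491/4137129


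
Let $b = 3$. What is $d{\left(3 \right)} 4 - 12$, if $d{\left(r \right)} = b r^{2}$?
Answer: $96$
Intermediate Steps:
$d{\left(r \right)} = 3 r^{2}$
$d{\left(3 \right)} 4 - 12 = 3 \cdot 3^{2} \cdot 4 - 12 = 3 \cdot 9 \cdot 4 - 12 = 27 \cdot 4 - 12 = 108 - 12 = 96$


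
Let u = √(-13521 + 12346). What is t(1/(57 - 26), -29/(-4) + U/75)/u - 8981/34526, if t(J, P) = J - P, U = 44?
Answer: -8981/34526 + 72581*I*√47/2185500 ≈ -0.26012 + 0.22768*I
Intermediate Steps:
u = 5*I*√47 (u = √(-1175) = 5*I*√47 ≈ 34.278*I)
t(1/(57 - 26), -29/(-4) + U/75)/u - 8981/34526 = (1/(57 - 26) - (-29/(-4) + 44/75))/((5*I*√47)) - 8981/34526 = (1/31 - (-29*(-¼) + 44*(1/75)))*(-I*√47/235) - 8981*1/34526 = (1/31 - (29/4 + 44/75))*(-I*√47/235) - 8981/34526 = (1/31 - 1*2351/300)*(-I*√47/235) - 8981/34526 = (1/31 - 2351/300)*(-I*√47/235) - 8981/34526 = -(-72581)*I*√47/2185500 - 8981/34526 = 72581*I*√47/2185500 - 8981/34526 = -8981/34526 + 72581*I*√47/2185500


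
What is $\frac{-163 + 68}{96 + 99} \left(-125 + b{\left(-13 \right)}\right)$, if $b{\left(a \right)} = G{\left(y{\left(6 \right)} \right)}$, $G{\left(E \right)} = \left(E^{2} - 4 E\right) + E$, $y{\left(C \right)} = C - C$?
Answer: $\frac{2375}{39} \approx 60.897$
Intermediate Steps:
$y{\left(C \right)} = 0$
$G{\left(E \right)} = E^{2} - 3 E$
$b{\left(a \right)} = 0$ ($b{\left(a \right)} = 0 \left(-3 + 0\right) = 0 \left(-3\right) = 0$)
$\frac{-163 + 68}{96 + 99} \left(-125 + b{\left(-13 \right)}\right) = \frac{-163 + 68}{96 + 99} \left(-125 + 0\right) = - \frac{95}{195} \left(-125\right) = \left(-95\right) \frac{1}{195} \left(-125\right) = \left(- \frac{19}{39}\right) \left(-125\right) = \frac{2375}{39}$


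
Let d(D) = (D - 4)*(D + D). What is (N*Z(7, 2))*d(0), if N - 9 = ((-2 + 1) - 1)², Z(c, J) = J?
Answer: 0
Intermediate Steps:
d(D) = 2*D*(-4 + D) (d(D) = (-4 + D)*(2*D) = 2*D*(-4 + D))
N = 13 (N = 9 + ((-2 + 1) - 1)² = 9 + (-1 - 1)² = 9 + (-2)² = 9 + 4 = 13)
(N*Z(7, 2))*d(0) = (13*2)*(2*0*(-4 + 0)) = 26*(2*0*(-4)) = 26*0 = 0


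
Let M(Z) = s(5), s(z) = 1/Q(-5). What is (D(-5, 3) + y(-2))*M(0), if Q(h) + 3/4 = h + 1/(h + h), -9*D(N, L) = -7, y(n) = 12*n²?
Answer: -8780/1053 ≈ -8.3381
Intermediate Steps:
D(N, L) = 7/9 (D(N, L) = -⅑*(-7) = 7/9)
Q(h) = -¾ + h + 1/(2*h) (Q(h) = -¾ + (h + 1/(h + h)) = -¾ + (h + 1/(2*h)) = -¾ + h + 1/(2*h))
s(z) = -20/117 (s(z) = 1/(-¾ - 5 + (½)/(-5)) = 1/(-¾ - 5 + (½)*(-⅕)) = 1/(-¾ - 5 - ⅒) = 1/(-117/20) = -20/117)
M(Z) = -20/117
(D(-5, 3) + y(-2))*M(0) = (7/9 + 12*(-2)²)*(-20/117) = (7/9 + 12*4)*(-20/117) = (7/9 + 48)*(-20/117) = (439/9)*(-20/117) = -8780/1053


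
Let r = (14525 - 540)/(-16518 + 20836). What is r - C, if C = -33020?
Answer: 142594345/4318 ≈ 33023.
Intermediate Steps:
r = 13985/4318 ≈ 3.2388
r - C = 13985/4318 - 1*(-33020) = 13985/4318 + 33020 = 142594345/4318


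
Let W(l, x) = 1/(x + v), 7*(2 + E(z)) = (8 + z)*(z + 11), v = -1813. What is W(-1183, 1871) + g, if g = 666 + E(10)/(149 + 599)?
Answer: 7224377/10846 ≈ 666.09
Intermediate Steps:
E(z) = -2 + (8 + z)*(11 + z)/7 (E(z) = -2 + ((8 + z)*(z + 11))/7 = -2 + ((8 + z)*(11 + z))/7 = -2 + (8 + z)*(11 + z)/7)
g = 124555/187 (g = 666 + (74/7 + (⅐)*10² + (19/7)*10)/(149 + 599) = 666 + (74/7 + (⅐)*100 + 190/7)/748 = 666 + (74/7 + 100/7 + 190/7)/748 = 666 + (1/748)*52 = 666 + 13/187 = 124555/187 ≈ 666.07)
W(l, x) = 1/(-1813 + x) (W(l, x) = 1/(x - 1813) = 1/(-1813 + x))
W(-1183, 1871) + g = 1/(-1813 + 1871) + 124555/187 = 1/58 + 124555/187 = 7224377/10846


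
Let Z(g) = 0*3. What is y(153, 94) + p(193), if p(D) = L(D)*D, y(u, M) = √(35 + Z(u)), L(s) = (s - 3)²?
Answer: 6967300 + √35 ≈ 6.9673e+6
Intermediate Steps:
L(s) = (-3 + s)²
Z(g) = 0
y(u, M) = √35 (y(u, M) = √(35 + 0) = √35)
p(D) = D*(-3 + D)² (p(D) = (-3 + D)²*D = D*(-3 + D)²)
y(153, 94) + p(193) = √35 + 193*(-3 + 193)² = √35 + 193*190² = √35 + 193*36100 = √35 + 6967300 = 6967300 + √35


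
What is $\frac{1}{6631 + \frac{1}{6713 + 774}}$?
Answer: $\frac{7487}{49646298} \approx 0.00015081$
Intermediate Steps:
$\frac{1}{6631 + \frac{1}{6713 + 774}} = \frac{1}{6631 + \frac{1}{7487}} = \frac{1}{\frac{49646298}{7487}} = \frac{7487}{49646298}$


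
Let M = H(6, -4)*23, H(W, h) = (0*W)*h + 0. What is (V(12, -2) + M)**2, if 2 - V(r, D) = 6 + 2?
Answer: 36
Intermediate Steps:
V(r, D) = -6 (V(r, D) = 2 - (6 + 2) = 2 - 1*8 = 2 - 8 = -6)
H(W, h) = 0 (H(W, h) = 0*h + 0 = 0 + 0 = 0)
M = 0 (M = 0*23 = 0)
(V(12, -2) + M)**2 = (-6 + 0)**2 = (-6)**2 = 36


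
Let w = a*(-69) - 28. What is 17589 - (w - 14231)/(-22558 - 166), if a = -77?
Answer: 199841745/11362 ≈ 17589.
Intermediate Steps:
w = 5285 (w = -77*(-69) - 28 = 5313 - 28 = 5285)
17589 - (w - 14231)/(-22558 - 166) = 17589 - (5285 - 14231)/(-22558 - 166) = 17589 - (-8946)/(-22724) = 17589 - (-8946)*(-1)/22724 = 17589 - 1*4473/11362 = 17589 - 4473/11362 = 199841745/11362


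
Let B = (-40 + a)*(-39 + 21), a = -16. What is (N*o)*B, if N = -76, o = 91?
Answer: -6971328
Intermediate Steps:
B = 1008 (B = (-40 - 16)*(-39 + 21) = -56*(-18) = 1008)
(N*o)*B = -76*91*1008 = -6916*1008 = -6971328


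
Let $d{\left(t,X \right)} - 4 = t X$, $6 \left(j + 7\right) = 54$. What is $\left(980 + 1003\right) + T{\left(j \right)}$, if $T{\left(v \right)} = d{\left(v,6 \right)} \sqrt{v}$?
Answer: $1983 + 16 \sqrt{2} \approx 2005.6$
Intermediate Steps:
$j = 2$ ($j = -7 + \frac{1}{6} \cdot 54 = -7 + 9 = 2$)
$d{\left(t,X \right)} = 4 + X t$ ($d{\left(t,X \right)} = 4 + t X = 4 + X t$)
$T{\left(v \right)} = \sqrt{v} \left(4 + 6 v\right)$ ($T{\left(v \right)} = \left(4 + 6 v\right) \sqrt{v} = \sqrt{v} \left(4 + 6 v\right)$)
$\left(980 + 1003\right) + T{\left(j \right)} = \left(980 + 1003\right) + \sqrt{2} \left(4 + 6 \cdot 2\right) = 1983 + \sqrt{2} \left(4 + 12\right) = 1983 + \sqrt{2} \cdot 16 = 1983 + 16 \sqrt{2}$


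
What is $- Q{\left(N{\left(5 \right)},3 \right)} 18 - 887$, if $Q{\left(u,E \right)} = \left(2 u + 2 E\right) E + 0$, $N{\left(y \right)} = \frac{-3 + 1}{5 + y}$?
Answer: $- \frac{5947}{5} \approx -1189.4$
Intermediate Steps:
$N{\left(y \right)} = - \frac{2}{5 + y}$
$Q{\left(u,E \right)} = E \left(2 E + 2 u\right)$ ($Q{\left(u,E \right)} = \left(2 E + 2 u\right) E + 0 = E \left(2 E + 2 u\right) + 0 = E \left(2 E + 2 u\right)$)
$- Q{\left(N{\left(5 \right)},3 \right)} 18 - 887 = - 2 \cdot 3 \left(3 - \frac{2}{5 + 5}\right) 18 - 887 = - 2 \cdot 3 \left(3 - \frac{2}{10}\right) 18 - 887 = - 2 \cdot 3 \left(3 - \frac{1}{5}\right) 18 - 887 = - \frac{2 \cdot 3 \cdot 14}{5} \cdot 18 - 887 = \left(-1\right) \frac{84}{5} \cdot 18 - 887 = \left(- \frac{84}{5}\right) 18 - 887 = - \frac{1512}{5} - 887 = - \frac{5947}{5}$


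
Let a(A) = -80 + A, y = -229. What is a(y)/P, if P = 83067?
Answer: -103/27689 ≈ -0.0037199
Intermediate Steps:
a(y)/P = (-80 - 229)/83067 = -309*1/83067 = -103/27689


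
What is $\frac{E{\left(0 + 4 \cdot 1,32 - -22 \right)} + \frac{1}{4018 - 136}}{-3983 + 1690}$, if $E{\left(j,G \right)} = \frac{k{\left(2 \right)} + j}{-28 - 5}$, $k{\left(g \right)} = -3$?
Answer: $\frac{1283}{97915686} \approx 1.3103 \cdot 10^{-5}$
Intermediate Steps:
$E{\left(j,G \right)} = \frac{1}{11} - \frac{j}{33}$ ($E{\left(j,G \right)} = \frac{-3 + j}{-28 - 5} = \frac{-3 + j}{-33} = \left(-3 + j\right) \left(- \frac{1}{33}\right) = \frac{1}{11} - \frac{j}{33}$)
$\frac{E{\left(0 + 4 \cdot 1,32 - -22 \right)} + \frac{1}{4018 - 136}}{-3983 + 1690} = \frac{\left(\frac{1}{11} - \frac{0 + 4 \cdot 1}{33}\right) + \frac{1}{4018 - 136}}{-3983 + 1690} = \frac{\left(\frac{1}{11} - \frac{0 + 4}{33}\right) + \frac{1}{3882}}{-2293} = \left(\left(\frac{1}{11} - \frac{4}{33}\right) + \frac{1}{3882}\right) \left(- \frac{1}{2293}\right) = \left(- \frac{1}{33} + \frac{1}{3882}\right) \left(- \frac{1}{2293}\right) = \left(- \frac{1283}{42702}\right) \left(- \frac{1}{2293}\right) = \frac{1283}{97915686}$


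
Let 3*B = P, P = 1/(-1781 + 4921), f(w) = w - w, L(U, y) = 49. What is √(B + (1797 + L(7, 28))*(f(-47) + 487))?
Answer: √19943550270555/4710 ≈ 948.16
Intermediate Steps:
f(w) = 0
P = 1/3140 ≈ 0.00031847
B = 1/9420 (B = (⅓)*(1/3140) = 1/9420 ≈ 0.00010616)
√(B + (1797 + L(7, 28))*(f(-47) + 487)) = √(1/9420 + (1797 + 49)*(0 + 487)) = √(1/9420 + 1846*487) = √(1/9420 + 899002) = √(8468598841/9420) = √19943550270555/4710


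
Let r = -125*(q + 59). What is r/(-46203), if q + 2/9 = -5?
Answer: 60500/415827 ≈ 0.14549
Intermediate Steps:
q = -47/9 (q = -2/9 - 5 = -47/9 ≈ -5.2222)
r = -60500/9 (r = -125*(-47/9 + 59) = -125*484/9 = -60500/9 ≈ -6722.2)
r/(-46203) = -60500/9/(-46203) = -60500/9*(-1/46203) = 60500/415827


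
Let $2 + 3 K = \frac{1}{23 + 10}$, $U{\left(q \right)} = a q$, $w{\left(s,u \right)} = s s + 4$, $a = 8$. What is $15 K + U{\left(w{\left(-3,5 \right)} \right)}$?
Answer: $\frac{3107}{33} \approx 94.151$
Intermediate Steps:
$w{\left(s,u \right)} = 4 + s^{2}$ ($w{\left(s,u \right)} = s^{2} + 4 = 4 + s^{2}$)
$U{\left(q \right)} = 8 q$
$K = - \frac{65}{99}$ ($K = - \frac{2}{3} + \frac{1}{3 \left(23 + 10\right)} = - \frac{2}{3} + \frac{1}{3 \cdot 33} = - \frac{2}{3} + \frac{1}{3} \cdot \frac{1}{33} = - \frac{2}{3} + \frac{1}{99} = - \frac{65}{99} \approx -0.65657$)
$15 K + U{\left(w{\left(-3,5 \right)} \right)} = 15 \left(- \frac{65}{99}\right) + 8 \left(4 + \left(-3\right)^{2}\right) = - \frac{325}{33} + 8 \left(4 + 9\right) = - \frac{325}{33} + 8 \cdot 13 = - \frac{325}{33} + 104 = \frac{3107}{33}$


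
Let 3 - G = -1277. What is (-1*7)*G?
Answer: -8960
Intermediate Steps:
G = 1280 (G = 3 - 1*(-1277) = 3 + 1277 = 1280)
(-1*7)*G = -1*7*1280 = -7*1280 = -8960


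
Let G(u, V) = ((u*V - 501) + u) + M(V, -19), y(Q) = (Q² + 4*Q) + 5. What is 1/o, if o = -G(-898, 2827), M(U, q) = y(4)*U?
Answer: 1/2435446 ≈ 4.1060e-7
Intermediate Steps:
y(Q) = 5 + Q² + 4*Q
M(U, q) = 37*U (M(U, q) = (5 + 4² + 4*4)*U = (5 + 16 + 16)*U = 37*U)
G(u, V) = -501 + u + 37*V + V*u (G(u, V) = ((u*V - 501) + u) + 37*V = ((V*u - 501) + u) + 37*V = ((-501 + V*u) + u) + 37*V = (-501 + u + V*u) + 37*V = -501 + u + 37*V + V*u)
o = 2435446 (o = -(-501 - 898 + 37*2827 + 2827*(-898)) = -(-501 - 898 + 104599 - 2538646) = -1*(-2435446) = 2435446)
1/o = 1/2435446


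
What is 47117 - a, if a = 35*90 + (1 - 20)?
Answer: 43986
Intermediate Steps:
a = 3131 (a = 3150 - 19 = 3131)
47117 - a = 47117 - 1*3131 = 47117 - 3131 = 43986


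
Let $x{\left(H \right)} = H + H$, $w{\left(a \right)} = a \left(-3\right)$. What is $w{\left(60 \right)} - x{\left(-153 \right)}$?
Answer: $126$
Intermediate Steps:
$w{\left(a \right)} = - 3 a$
$x{\left(H \right)} = 2 H$
$w{\left(60 \right)} - x{\left(-153 \right)} = \left(-3\right) 60 - 2 \left(-153\right) = -180 - -306 = -180 + 306 = 126$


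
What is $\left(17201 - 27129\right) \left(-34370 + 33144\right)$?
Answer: $12171728$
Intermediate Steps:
$\left(17201 - 27129\right) \left(-34370 + 33144\right) = \left(-9928\right) \left(-1226\right) = 12171728$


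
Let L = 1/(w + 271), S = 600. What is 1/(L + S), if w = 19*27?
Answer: 784/470401 ≈ 0.0016667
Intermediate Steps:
w = 513
L = 1/784 (L = 1/(513 + 271) = 1/784 ≈ 0.0012755)
1/(L + S) = 1/(1/784 + 600) = 1/(470401/784) = 784/470401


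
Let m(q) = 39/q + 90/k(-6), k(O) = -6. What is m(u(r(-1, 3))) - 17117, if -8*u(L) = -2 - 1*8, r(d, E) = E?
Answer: -85504/5 ≈ -17101.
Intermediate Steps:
u(L) = 5/4 (u(L) = -(-2 - 1*8)/8 = -(-2 - 8)/8 = -⅛*(-10) = 5/4)
m(q) = -15 + 39/q (m(q) = 39/q + 90/(-6) = 39/q + 90*(-⅙) = 39/q - 15 = -15 + 39/q)
m(u(r(-1, 3))) - 17117 = (-15 + 39/(5/4)) - 17117 = (-15 + 39*(⅘)) - 17117 = (-15 + 156/5) - 17117 = 81/5 - 17117 = -85504/5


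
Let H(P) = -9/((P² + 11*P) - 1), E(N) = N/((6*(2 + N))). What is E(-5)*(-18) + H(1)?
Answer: -64/11 ≈ -5.8182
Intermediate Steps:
E(N) = N/(12 + 6*N)
H(P) = -9/(-1 + P² + 11*P)
E(-5)*(-18) + H(1) = ((⅙)*(-5)/(2 - 5))*(-18) - 9/(-1 + 1² + 11*1) = ((⅙)*(-5)/(-3))*(-18) - 9/(-1 + 1 + 11) = ((⅙)*(-5)*(-⅓))*(-18) - 9/11 = (5/18)*(-18) - 9*1/11 = -5 - 9/11 = -64/11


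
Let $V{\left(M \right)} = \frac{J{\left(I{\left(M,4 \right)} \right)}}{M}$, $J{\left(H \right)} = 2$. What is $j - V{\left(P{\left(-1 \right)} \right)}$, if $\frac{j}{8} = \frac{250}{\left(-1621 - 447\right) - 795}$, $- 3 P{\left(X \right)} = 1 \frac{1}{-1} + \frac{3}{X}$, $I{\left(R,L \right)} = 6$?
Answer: $- \frac{12589}{5726} \approx -2.1986$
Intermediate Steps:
$P{\left(X \right)} = \frac{1}{3} - \frac{1}{X}$ ($P{\left(X \right)} = - \frac{1 \frac{1}{-1} + \frac{3}{X}}{3} = - \frac{1 \left(-1\right) + \frac{3}{X}}{3} = - \frac{-1 + \frac{3}{X}}{3} = \frac{1}{3} - \frac{1}{X}$)
$V{\left(M \right)} = \frac{2}{M}$
$j = - \frac{2000}{2863}$ ($j = 8 \frac{250}{\left(-1621 - 447\right) - 795} = 8 \frac{250}{-2068 - 795} = 8 \frac{250}{-2863} = 8 \cdot 250 \left(- \frac{1}{2863}\right) = 8 \left(- \frac{250}{2863}\right) = - \frac{2000}{2863} \approx -0.69857$)
$j - V{\left(P{\left(-1 \right)} \right)} = - \frac{2000}{2863} - \frac{2}{\frac{1}{3} \frac{1}{-1} \left(-3 - 1\right)} = - \frac{2000}{2863} - \frac{2}{\frac{1}{3} \left(-1\right) \left(-4\right)} = - \frac{2000}{2863} - \frac{2}{\frac{4}{3}} = - \frac{2000}{2863} - 2 \cdot \frac{3}{4} = - \frac{2000}{2863} - \frac{3}{2} = - \frac{12589}{5726}$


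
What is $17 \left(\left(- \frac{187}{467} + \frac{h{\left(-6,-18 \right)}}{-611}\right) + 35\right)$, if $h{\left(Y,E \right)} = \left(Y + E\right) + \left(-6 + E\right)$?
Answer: $\frac{168214218}{285337} \approx 589.53$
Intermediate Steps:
$h{\left(Y,E \right)} = -6 + Y + 2 E$ ($h{\left(Y,E \right)} = \left(E + Y\right) + \left(-6 + E\right) = -6 + Y + 2 E$)
$17 \left(\left(- \frac{187}{467} + \frac{h{\left(-6,-18 \right)}}{-611}\right) + 35\right) = 17 \left(\left(- \frac{187}{467} + \frac{-6 - 6 + 2 \left(-18\right)}{-611}\right) + 35\right) = 17 \left(\left(\left(-187\right) \frac{1}{467} + \left(-6 - 6 - 36\right) \left(- \frac{1}{611}\right)\right) + 35\right) = 17 \left(\left(- \frac{187}{467} - - \frac{48}{611}\right) + 35\right) = 17 \left(\left(- \frac{187}{467} + \frac{48}{611}\right) + 35\right) = 17 \left(- \frac{91841}{285337} + 35\right) = 17 \cdot \frac{9894954}{285337} = \frac{168214218}{285337}$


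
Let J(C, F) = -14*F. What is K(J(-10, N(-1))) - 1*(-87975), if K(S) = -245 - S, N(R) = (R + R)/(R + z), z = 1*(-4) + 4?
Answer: 87758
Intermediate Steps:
z = 0 (z = -4 + 4 = 0)
N(R) = 2 (N(R) = (R + R)/(R + 0) = (2*R)/R = 2)
K(J(-10, N(-1))) - 1*(-87975) = (-245 - (-14)*2) - 1*(-87975) = (-245 - 1*(-28)) + 87975 = (-245 + 28) + 87975 = -217 + 87975 = 87758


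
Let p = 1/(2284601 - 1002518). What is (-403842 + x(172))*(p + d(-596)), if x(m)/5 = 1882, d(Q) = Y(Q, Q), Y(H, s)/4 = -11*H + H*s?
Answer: -731784532127469760/1282083 ≈ -5.7078e+11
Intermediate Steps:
Y(H, s) = -44*H + 4*H*s (Y(H, s) = 4*(-11*H + H*s) = -44*H + 4*H*s)
d(Q) = 4*Q*(-11 + Q)
x(m) = 9410 (x(m) = 5*1882 = 9410)
p = 1/1282083 ≈ 7.7998e-7
(-403842 + x(172))*(p + d(-596)) = (-403842 + 9410)*(1/1282083 + 4*(-596)*(-11 - 596)) = -394432*(1/1282083 + 4*(-596)*(-607)) = -394432*(1/1282083 + 1447088) = -394432*1855286924305/1282083 = -731784532127469760/1282083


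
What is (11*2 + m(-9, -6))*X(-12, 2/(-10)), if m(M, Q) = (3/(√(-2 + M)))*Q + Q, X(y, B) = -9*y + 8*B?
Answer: 8512/5 + 9576*I*√11/55 ≈ 1702.4 + 577.45*I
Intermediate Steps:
m(M, Q) = Q + 3*Q/√(-2 + M) (m(M, Q) = (3/√(-2 + M))*Q + Q = 3*Q/√(-2 + M) + Q = Q + 3*Q/√(-2 + M))
(11*2 + m(-9, -6))*X(-12, 2/(-10)) = (11*2 + (-6 + 3*(-6)/√(-2 - 9)))*(-9*(-12) + 8*(2/(-10))) = (22 + (-6 + 3*(-6)/√(-11)))*(108 + 8*(2*(-⅒))) = (22 + (-6 + 3*(-6)*(-I*√11/11)))*(108 + 8*(-⅕)) = (22 + (-6 + 18*I*√11/11))*(108 - 8/5) = (16 + 18*I*√11/11)*(532/5) = 8512/5 + 9576*I*√11/55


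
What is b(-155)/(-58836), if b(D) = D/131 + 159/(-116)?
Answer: 38809/894071856 ≈ 4.3407e-5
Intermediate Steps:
b(D) = -159/116 + D/131 (b(D) = D*(1/131) + 159*(-1/116) = D/131 - 159/116 = -159/116 + D/131)
b(-155)/(-58836) = (-159/116 + (1/131)*(-155))/(-58836) = (-159/116 - 155/131)*(-1/58836) = -38809/15196*(-1/58836) = 38809/894071856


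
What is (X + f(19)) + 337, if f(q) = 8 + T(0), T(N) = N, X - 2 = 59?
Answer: 406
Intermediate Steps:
X = 61 (X = 2 + 59 = 61)
f(q) = 8 (f(q) = 8 + 0 = 8)
(X + f(19)) + 337 = (61 + 8) + 337 = 69 + 337 = 406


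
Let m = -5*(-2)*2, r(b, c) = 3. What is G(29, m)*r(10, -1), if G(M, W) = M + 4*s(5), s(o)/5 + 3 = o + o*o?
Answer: 1707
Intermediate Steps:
s(o) = -15 + 5*o + 5*o**2 (s(o) = -15 + 5*(o + o*o) = -15 + 5*(o + o**2) = -15 + (5*o + 5*o**2) = -15 + 5*o + 5*o**2)
m = 20 (m = 10*2 = 20)
G(M, W) = 540 + M (G(M, W) = M + 4*(-15 + 5*5 + 5*5**2) = M + 4*(-15 + 25 + 5*25) = M + 4*(-15 + 25 + 125) = M + 4*135 = M + 540 = 540 + M)
G(29, m)*r(10, -1) = (540 + 29)*3 = 569*3 = 1707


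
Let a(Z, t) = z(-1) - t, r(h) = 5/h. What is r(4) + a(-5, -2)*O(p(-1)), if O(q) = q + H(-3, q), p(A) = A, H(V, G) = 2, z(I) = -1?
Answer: 9/4 ≈ 2.2500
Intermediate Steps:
a(Z, t) = -1 - t
O(q) = 2 + q (O(q) = q + 2 = 2 + q)
r(4) + a(-5, -2)*O(p(-1)) = 5/4 + (-1 - 1*(-2))*(2 - 1) = 5*(¼) + (-1 + 2)*1 = 5/4 + 1*1 = 5/4 + 1 = 9/4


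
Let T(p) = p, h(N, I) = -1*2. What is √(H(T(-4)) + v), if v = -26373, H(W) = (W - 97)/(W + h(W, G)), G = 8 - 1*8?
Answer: I*√948822/6 ≈ 162.35*I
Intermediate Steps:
G = 0 (G = 8 - 8 = 0)
h(N, I) = -2
H(W) = (-97 + W)/(-2 + W) (H(W) = (W - 97)/(W - 2) = (-97 + W)/(-2 + W))
√(H(T(-4)) + v) = √((-97 - 4)/(-2 - 4) - 26373) = √(-101/(-6) - 26373) = √(-⅙*(-101) - 26373) = √(101/6 - 26373) = √(-158137/6) = I*√948822/6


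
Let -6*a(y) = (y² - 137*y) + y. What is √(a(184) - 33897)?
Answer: I*√35369 ≈ 188.07*I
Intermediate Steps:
a(y) = -y²/6 + 68*y/3 (a(y) = -((y² - 137*y) + y)/6 = -(y² - 136*y)/6 = -y²/6 + 68*y/3)
√(a(184) - 33897) = √((⅙)*184*(136 - 1*184) - 33897) = √((⅙)*184*(136 - 184) - 33897) = √((⅙)*184*(-48) - 33897) = √(-1472 - 33897) = √(-35369) = I*√35369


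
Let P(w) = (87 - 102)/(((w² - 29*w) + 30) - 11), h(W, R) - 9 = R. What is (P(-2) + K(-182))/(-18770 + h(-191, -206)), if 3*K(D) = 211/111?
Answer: -448/18948033 ≈ -2.3644e-5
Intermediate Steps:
h(W, R) = 9 + R
K(D) = 211/333 (K(D) = (211/111)/3 = (211*(1/111))/3 = (⅓)*(211/111) = 211/333)
P(w) = -15/(19 + w² - 29*w) (P(w) = -15/((30 + w² - 29*w) - 11) = -15/(19 + w² - 29*w))
(P(-2) + K(-182))/(-18770 + h(-191, -206)) = (-15/(19 + (-2)² - 29*(-2)) + 211/333)/(-18770 + (9 - 206)) = (-15/(19 + 4 + 58) + 211/333)/(-18770 - 197) = (-15/81 + 211/333)/(-18967) = (-15*1/81 + 211/333)*(-1/18967) = (-5/27 + 211/333)*(-1/18967) = (448/999)*(-1/18967) = -448/18948033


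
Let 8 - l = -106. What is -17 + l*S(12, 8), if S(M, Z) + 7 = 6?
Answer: -131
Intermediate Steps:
l = 114 (l = 8 - 1*(-106) = 8 + 106 = 114)
S(M, Z) = -1 (S(M, Z) = -7 + 6 = -1)
-17 + l*S(12, 8) = -17 + 114*(-1) = -17 - 114 = -131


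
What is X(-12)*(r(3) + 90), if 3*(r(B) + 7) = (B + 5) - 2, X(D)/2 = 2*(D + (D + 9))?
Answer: -5100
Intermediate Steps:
X(D) = 36 + 8*D (X(D) = 2*(2*(D + (D + 9))) = 2*(2*(D + (9 + D))) = 2*(2*(9 + 2*D)) = 2*(18 + 4*D) = 36 + 8*D)
r(B) = -6 + B/3 (r(B) = -7 + ((B + 5) - 2)/3 = -7 + ((5 + B) - 2)/3 = -7 + (3 + B)/3 = -7 + (1 + B/3) = -6 + B/3)
X(-12)*(r(3) + 90) = (36 + 8*(-12))*((-6 + (⅓)*3) + 90) = (36 - 96)*((-6 + 1) + 90) = -60*(-5 + 90) = -60*85 = -5100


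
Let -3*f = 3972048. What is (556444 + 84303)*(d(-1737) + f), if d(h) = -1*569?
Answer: -848723864995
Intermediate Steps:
f = -1324016 (f = -1/3*3972048 = -1324016)
d(h) = -569
(556444 + 84303)*(d(-1737) + f) = (556444 + 84303)*(-569 - 1324016) = 640747*(-1324585) = -848723864995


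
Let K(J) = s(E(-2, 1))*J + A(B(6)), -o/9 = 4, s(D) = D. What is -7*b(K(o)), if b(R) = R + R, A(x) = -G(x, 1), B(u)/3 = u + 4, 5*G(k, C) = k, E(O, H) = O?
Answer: -924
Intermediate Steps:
G(k, C) = k/5
B(u) = 12 + 3*u (B(u) = 3*(u + 4) = 3*(4 + u) = 12 + 3*u)
A(x) = -x/5
o = -36 (o = -9*4 = -36)
K(J) = -6 - 2*J (K(J) = -2*J - (12 + 3*6)/5 = -2*J - (12 + 18)/5 = -2*J - ⅕*30 = -2*J - 6 = -6 - 2*J)
b(R) = 2*R
-7*b(K(o)) = -14*(-6 - 2*(-36)) = -14*(-6 + 72) = -14*66 = -7*132 = -924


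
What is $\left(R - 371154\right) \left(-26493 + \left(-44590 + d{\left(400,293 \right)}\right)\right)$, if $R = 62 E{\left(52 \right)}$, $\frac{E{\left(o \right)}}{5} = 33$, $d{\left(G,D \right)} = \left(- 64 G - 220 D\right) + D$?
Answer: $58054625400$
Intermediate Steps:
$d{\left(G,D \right)} = - 219 D - 64 G$ ($d{\left(G,D \right)} = \left(- 220 D - 64 G\right) + D = - 219 D - 64 G$)
$E{\left(o \right)} = 165$ ($E{\left(o \right)} = 5 \cdot 33 = 165$)
$R = 10230$ ($R = 62 \cdot 165 = 10230$)
$\left(R - 371154\right) \left(-26493 + \left(-44590 + d{\left(400,293 \right)}\right)\right) = \left(10230 - 371154\right) \left(-26493 - 134357\right) = - 360924 \left(-26493 - 134357\right) = \left(-360924\right) \left(-160850\right) = 58054625400$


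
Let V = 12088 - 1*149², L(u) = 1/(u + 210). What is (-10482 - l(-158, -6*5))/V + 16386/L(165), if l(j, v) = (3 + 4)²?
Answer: 62141867281/10113 ≈ 6.1448e+6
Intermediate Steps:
L(u) = 1/(210 + u)
l(j, v) = 49 (l(j, v) = 7² = 49)
V = -10113 (V = 12088 - 1*22201 = 12088 - 22201 = -10113)
(-10482 - l(-158, -6*5))/V + 16386/L(165) = (-10482 - 1*49)/(-10113) + 16386/(1/(210 + 165)) = (-10482 - 49)*(-1/10113) + 16386/(1/375) = -10531*(-1/10113) + 16386/(1/375) = 10531/10113 + 16386*375 = 10531/10113 + 6144750 = 62141867281/10113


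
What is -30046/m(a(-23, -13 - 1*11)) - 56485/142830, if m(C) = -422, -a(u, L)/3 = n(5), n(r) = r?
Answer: 426763351/6027426 ≈ 70.804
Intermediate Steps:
a(u, L) = -15 (a(u, L) = -3*5 = -15)
-30046/m(a(-23, -13 - 1*11)) - 56485/142830 = -30046/(-422) - 56485/142830 = -30046*(-1/422) - 56485*1/142830 = 15023/211 - 11297/28566 = 426763351/6027426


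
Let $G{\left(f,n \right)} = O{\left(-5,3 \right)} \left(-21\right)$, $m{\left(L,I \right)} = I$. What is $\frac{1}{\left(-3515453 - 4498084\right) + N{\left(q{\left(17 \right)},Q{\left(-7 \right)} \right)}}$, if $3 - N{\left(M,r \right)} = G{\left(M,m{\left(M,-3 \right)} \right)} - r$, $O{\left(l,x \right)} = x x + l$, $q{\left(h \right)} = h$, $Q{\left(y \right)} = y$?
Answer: $- \frac{1}{8013457} \approx -1.2479 \cdot 10^{-7}$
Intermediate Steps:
$O{\left(l,x \right)} = l + x^{2}$ ($O{\left(l,x \right)} = x^{2} + l = l + x^{2}$)
$G{\left(f,n \right)} = -84$ ($G{\left(f,n \right)} = \left(-5 + 3^{2}\right) \left(-21\right) = \left(-5 + 9\right) \left(-21\right) = 4 \left(-21\right) = -84$)
$N{\left(M,r \right)} = 87 + r$ ($N{\left(M,r \right)} = 3 - \left(-84 - r\right) = 3 + \left(84 + r\right) = 87 + r$)
$\frac{1}{\left(-3515453 - 4498084\right) + N{\left(q{\left(17 \right)},Q{\left(-7 \right)} \right)}} = \frac{1}{\left(-3515453 - 4498084\right) + \left(87 - 7\right)} = \frac{1}{\left(-3515453 - 4498084\right) + 80} = \frac{1}{-8013537 + 80} = \frac{1}{-8013457} = - \frac{1}{8013457}$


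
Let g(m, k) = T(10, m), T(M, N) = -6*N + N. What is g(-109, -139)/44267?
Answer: 545/44267 ≈ 0.012312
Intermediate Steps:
T(M, N) = -5*N
g(m, k) = -5*m
g(-109, -139)/44267 = -5*(-109)/44267 = 545*(1/44267) = 545/44267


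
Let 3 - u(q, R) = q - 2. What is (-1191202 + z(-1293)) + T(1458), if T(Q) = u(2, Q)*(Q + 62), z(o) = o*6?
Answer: -1194400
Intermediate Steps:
z(o) = 6*o
u(q, R) = 5 - q (u(q, R) = 3 - (q - 2) = 3 - (-2 + q) = 3 + (2 - q) = 5 - q)
T(Q) = 186 + 3*Q (T(Q) = (5 - 1*2)*(Q + 62) = (5 - 2)*(62 + Q) = 3*(62 + Q) = 186 + 3*Q)
(-1191202 + z(-1293)) + T(1458) = (-1191202 + 6*(-1293)) + (186 + 3*1458) = (-1191202 - 7758) + (186 + 4374) = -1198960 + 4560 = -1194400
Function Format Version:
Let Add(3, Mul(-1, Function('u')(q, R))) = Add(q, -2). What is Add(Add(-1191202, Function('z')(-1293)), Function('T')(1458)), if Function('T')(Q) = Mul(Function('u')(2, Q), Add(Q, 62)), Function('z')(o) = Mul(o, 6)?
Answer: -1194400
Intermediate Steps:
Function('z')(o) = Mul(6, o)
Function('u')(q, R) = Add(5, Mul(-1, q)) (Function('u')(q, R) = Add(3, Mul(-1, Add(q, -2))) = Add(3, Mul(-1, Add(-2, q))) = Add(3, Add(2, Mul(-1, q))) = Add(5, Mul(-1, q)))
Function('T')(Q) = Add(186, Mul(3, Q)) (Function('T')(Q) = Mul(Add(5, Mul(-1, 2)), Add(Q, 62)) = Mul(Add(5, -2), Add(62, Q)) = Mul(3, Add(62, Q)) = Add(186, Mul(3, Q)))
Add(Add(-1191202, Function('z')(-1293)), Function('T')(1458)) = Add(Add(-1191202, Mul(6, -1293)), Add(186, Mul(3, 1458))) = Add(Add(-1191202, -7758), Add(186, 4374)) = Add(-1198960, 4560) = -1194400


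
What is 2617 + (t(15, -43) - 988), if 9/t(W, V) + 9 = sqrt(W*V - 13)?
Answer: 1203750/739 - 9*I*sqrt(658)/739 ≈ 1628.9 - 0.3124*I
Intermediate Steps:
t(W, V) = 9/(-9 + sqrt(-13 + V*W)) (t(W, V) = 9/(-9 + sqrt(W*V - 13)) = 9/(-9 + sqrt(V*W - 13)) = 9/(-9 + sqrt(-13 + V*W)))
2617 + (t(15, -43) - 988) = 2617 + (9/(-9 + sqrt(-13 - 43*15)) - 988) = 2617 + (9/(-9 + sqrt(-13 - 645)) - 988) = 2617 + (9/(-9 + sqrt(-658)) - 988) = 2617 + (9/(-9 + I*sqrt(658)) - 988) = 2617 + (-988 + 9/(-9 + I*sqrt(658))) = 1629 + 9/(-9 + I*sqrt(658))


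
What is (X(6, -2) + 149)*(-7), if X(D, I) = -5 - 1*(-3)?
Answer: -1029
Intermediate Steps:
X(D, I) = -2 (X(D, I) = -5 + 3 = -2)
(X(6, -2) + 149)*(-7) = (-2 + 149)*(-7) = 147*(-7) = -1029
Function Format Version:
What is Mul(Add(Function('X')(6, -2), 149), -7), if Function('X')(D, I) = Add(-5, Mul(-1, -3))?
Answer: -1029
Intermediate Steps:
Function('X')(D, I) = -2 (Function('X')(D, I) = Add(-5, 3) = -2)
Mul(Add(Function('X')(6, -2), 149), -7) = Mul(Add(-2, 149), -7) = Mul(147, -7) = -1029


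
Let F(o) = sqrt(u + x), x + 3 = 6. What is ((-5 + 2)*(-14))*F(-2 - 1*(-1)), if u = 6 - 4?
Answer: 42*sqrt(5) ≈ 93.915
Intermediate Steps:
u = 2
x = 3 (x = -3 + 6 = 3)
F(o) = sqrt(5) (F(o) = sqrt(2 + 3) = sqrt(5))
((-5 + 2)*(-14))*F(-2 - 1*(-1)) = ((-5 + 2)*(-14))*sqrt(5) = (-3*(-14))*sqrt(5) = 42*sqrt(5)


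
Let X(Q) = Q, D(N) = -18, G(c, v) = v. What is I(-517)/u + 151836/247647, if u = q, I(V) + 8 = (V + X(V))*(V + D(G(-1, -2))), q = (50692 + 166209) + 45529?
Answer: 4210480577/1547381005 ≈ 2.7210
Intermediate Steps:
q = 262430 (q = 216901 + 45529 = 262430)
I(V) = -8 + 2*V*(-18 + V) (I(V) = -8 + (V + V)*(V - 18) = -8 + (2*V)*(-18 + V) = -8 + 2*V*(-18 + V))
u = 262430
I(-517)/u + 151836/247647 = (-8 - 36*(-517) + 2*(-517)²)/262430 + 151836/247647 = (-8 + 18612 + 2*267289)*(1/262430) + 151836*(1/247647) = (-8 + 18612 + 534578)*(1/262430) + 50612/82549 = 553182*(1/262430) + 50612/82549 = 39513/18745 + 50612/82549 = 4210480577/1547381005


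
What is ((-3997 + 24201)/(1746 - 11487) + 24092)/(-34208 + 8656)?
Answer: -14666248/15556377 ≈ -0.94278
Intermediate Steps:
((-3997 + 24201)/(1746 - 11487) + 24092)/(-34208 + 8656) = (20204/(-9741) + 24092)/(-25552) = (20204*(-1/9741) + 24092)*(-1/25552) = (-20204/9741 + 24092)*(-1/25552) = (234659968/9741)*(-1/25552) = -14666248/15556377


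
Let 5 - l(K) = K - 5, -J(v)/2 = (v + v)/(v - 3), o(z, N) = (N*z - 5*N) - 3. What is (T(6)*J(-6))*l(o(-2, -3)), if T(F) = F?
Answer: 128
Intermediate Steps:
o(z, N) = -3 - 5*N + N*z (o(z, N) = (-5*N + N*z) - 3 = -3 - 5*N + N*z)
J(v) = -4*v/(-3 + v) (J(v) = -2*(v + v)/(v - 3) = -2*2*v/(-3 + v) = -4*v/(-3 + v))
l(K) = 10 - K (l(K) = 5 - (K - 5) = 5 - (-5 + K) = 5 + (5 - K) = 10 - K)
(T(6)*J(-6))*l(o(-2, -3)) = (6*(-4*(-6)/(-3 - 6)))*(10 - (-3 - 5*(-3) - 3*(-2))) = (6*(-4*(-6)/(-9)))*(10 - (-3 + 15 + 6)) = (6*(-4*(-6)*(-1/9)))*(10 - 1*18) = (6*(-8/3))*(10 - 18) = -16*(-8) = 128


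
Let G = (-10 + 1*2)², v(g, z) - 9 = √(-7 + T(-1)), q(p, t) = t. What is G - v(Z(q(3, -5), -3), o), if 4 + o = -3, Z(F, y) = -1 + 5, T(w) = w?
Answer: 55 - 2*I*√2 ≈ 55.0 - 2.8284*I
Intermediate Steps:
Z(F, y) = 4
o = -7 (o = -4 - 3 = -7)
v(g, z) = 9 + 2*I*√2 (v(g, z) = 9 + √(-7 - 1) = 9 + √(-8) = 9 + 2*I*√2)
G = 64 (G = (-10 + 2)² = (-8)² = 64)
G - v(Z(q(3, -5), -3), o) = 64 - (9 + 2*I*√2) = 64 + (-9 - 2*I*√2) = 55 - 2*I*√2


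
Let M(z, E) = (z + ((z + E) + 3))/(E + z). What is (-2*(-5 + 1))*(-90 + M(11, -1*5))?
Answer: -2080/3 ≈ -693.33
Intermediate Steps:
M(z, E) = (3 + E + 2*z)/(E + z) (M(z, E) = (z + ((E + z) + 3))/(E + z) = (z + (3 + E + z))/(E + z) = (3 + E + 2*z)/(E + z))
(-2*(-5 + 1))*(-90 + M(11, -1*5)) = (-2*(-5 + 1))*(-90 + (3 - 1*5 + 2*11)/(-1*5 + 11)) = (-2*(-4))*(-90 + (3 - 5 + 22)/(-5 + 11)) = 8*(-90 + 20/6) = 8*(-90 + (1/6)*20) = 8*(-90 + 10/3) = 8*(-260/3) = -2080/3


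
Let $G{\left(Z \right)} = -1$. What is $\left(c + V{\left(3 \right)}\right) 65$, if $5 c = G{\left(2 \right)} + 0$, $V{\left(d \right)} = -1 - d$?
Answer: $-273$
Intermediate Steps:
$c = - \frac{1}{5}$ ($c = \frac{-1 + 0}{5} = \frac{1}{5} \left(-1\right) = - \frac{1}{5} \approx -0.2$)
$\left(c + V{\left(3 \right)}\right) 65 = \left(- \frac{1}{5} - 4\right) 65 = \left(- \frac{21}{5}\right) 65 = -273$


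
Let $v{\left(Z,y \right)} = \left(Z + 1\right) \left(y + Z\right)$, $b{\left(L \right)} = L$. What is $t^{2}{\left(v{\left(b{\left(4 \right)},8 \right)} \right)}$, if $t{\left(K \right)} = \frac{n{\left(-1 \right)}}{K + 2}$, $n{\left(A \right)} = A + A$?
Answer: $\frac{1}{961} \approx 0.0010406$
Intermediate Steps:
$v{\left(Z,y \right)} = \left(1 + Z\right) \left(Z + y\right)$
$n{\left(A \right)} = 2 A$
$t{\left(K \right)} = - \frac{2}{2 + K}$ ($t{\left(K \right)} = \frac{2 \left(-1\right)}{K + 2} = \frac{1}{2 + K} \left(-2\right) = - \frac{2}{2 + K}$)
$t^{2}{\left(v{\left(b{\left(4 \right)},8 \right)} \right)} = \left(- \frac{2}{2 + \left(4 + 8 + 4^{2} + 4 \cdot 8\right)}\right)^{2} = \left(- \frac{2}{2 + \left(4 + 8 + 16 + 32\right)}\right)^{2} = \left(- \frac{2}{2 + 60}\right)^{2} = \left(- \frac{2}{62}\right)^{2} = \left(\left(-2\right) \frac{1}{62}\right)^{2} = \left(- \frac{1}{31}\right)^{2} = \frac{1}{961}$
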